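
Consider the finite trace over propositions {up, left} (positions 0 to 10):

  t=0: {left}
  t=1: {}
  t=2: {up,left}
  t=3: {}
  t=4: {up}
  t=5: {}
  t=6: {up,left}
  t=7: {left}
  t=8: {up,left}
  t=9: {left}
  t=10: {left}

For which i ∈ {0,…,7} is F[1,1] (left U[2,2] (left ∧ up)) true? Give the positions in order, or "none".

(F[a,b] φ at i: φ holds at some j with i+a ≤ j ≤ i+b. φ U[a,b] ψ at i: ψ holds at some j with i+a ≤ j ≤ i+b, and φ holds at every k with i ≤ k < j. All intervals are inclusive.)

Evaluate at each i in [0,7]:
  i=0: ✗ (none in [1,1])
  i=1: ✗ (none in [2,2])
  i=2: ✗ (none in [3,3])
  i=3: ✗ (none in [4,4])
  i=4: ✗ (none in [5,5])
  i=5: ✓ (witness j=6)
  i=6: ✗ (none in [7,7])
  i=7: ✗ (none in [8,8])

5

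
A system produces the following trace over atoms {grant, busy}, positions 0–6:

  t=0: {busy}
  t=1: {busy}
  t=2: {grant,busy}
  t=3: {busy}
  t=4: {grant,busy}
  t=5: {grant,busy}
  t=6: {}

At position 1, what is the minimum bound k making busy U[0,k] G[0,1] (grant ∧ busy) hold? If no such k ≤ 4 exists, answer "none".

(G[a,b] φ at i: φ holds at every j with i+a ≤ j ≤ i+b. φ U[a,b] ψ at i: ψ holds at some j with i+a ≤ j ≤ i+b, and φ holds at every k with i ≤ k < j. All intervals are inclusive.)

3

Need earliest j ≥ 1 with G[0,1] (grant ∧ busy), and busy at every k in [1,j-1].
  j=1: rhs fails.
  j=2: rhs fails.
  j=3: rhs fails.
  j=4: rhs holds; lhs holds on [1,3]. k = 3.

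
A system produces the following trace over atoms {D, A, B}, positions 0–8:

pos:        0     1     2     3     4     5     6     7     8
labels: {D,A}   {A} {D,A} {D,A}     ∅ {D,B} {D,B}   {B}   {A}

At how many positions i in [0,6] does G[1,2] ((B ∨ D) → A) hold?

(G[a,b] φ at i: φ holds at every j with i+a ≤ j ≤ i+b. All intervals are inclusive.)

3

Evaluate at each i in [0,6]:
  i=0: ✓ (all of [1,2])
  i=1: ✓ (all of [2,3])
  i=2: ✓ (all of [3,4])
  i=3: ✗ (fails at j=5)
  i=4: ✗ (fails at j=5)
  i=5: ✗ (fails at j=6)
  i=6: ✗ (fails at j=7)
Positions where it holds: {0, 1, 2} → 3.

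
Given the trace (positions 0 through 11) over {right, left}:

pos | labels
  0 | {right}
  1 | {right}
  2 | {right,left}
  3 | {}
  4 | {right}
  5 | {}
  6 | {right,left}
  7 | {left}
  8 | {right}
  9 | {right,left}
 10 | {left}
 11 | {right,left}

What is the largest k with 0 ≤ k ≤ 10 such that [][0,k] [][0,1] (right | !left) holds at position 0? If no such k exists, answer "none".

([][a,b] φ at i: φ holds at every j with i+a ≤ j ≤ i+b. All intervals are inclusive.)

5

[][0,1] (right | !left) must hold from j=0 onward; find where it first fails.
  j=0: holds
  j=1: holds
  j=2: holds
  j=3: holds
  j=4: holds
  j=5: holds
  j=6: fails
Holds on [0,5], so largest k = 5.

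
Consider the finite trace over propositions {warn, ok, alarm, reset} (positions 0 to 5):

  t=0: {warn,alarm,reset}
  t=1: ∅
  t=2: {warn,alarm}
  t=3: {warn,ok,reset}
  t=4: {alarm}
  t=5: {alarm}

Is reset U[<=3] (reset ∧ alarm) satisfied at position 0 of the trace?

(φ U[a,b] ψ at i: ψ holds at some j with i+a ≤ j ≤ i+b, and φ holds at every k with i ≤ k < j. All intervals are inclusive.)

Need some j in [0,3] with (reset ∧ alarm), and reset at every k in [0,j-1].
  j=0: (reset ∧ alarm) holds; no prefix to check → satisfied.

True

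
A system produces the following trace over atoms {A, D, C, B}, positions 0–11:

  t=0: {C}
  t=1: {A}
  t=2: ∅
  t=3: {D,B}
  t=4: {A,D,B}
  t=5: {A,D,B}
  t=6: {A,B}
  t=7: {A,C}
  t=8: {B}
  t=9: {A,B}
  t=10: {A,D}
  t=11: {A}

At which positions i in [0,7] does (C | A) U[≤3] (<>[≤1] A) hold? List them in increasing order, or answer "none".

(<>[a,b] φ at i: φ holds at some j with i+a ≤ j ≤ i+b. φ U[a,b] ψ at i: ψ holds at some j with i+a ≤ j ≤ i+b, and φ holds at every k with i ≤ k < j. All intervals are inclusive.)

0, 1, 3, 4, 5, 6, 7

Evaluate at each i in [0,7]:
  i=0: ✓ (rhs at j=0)
  i=1: ✓ (rhs at j=1)
  i=2: ✗ (lhs fails at k=2 before rhs at j=3)
  i=3: ✓ (rhs at j=3)
  i=4: ✓ (rhs at j=4)
  i=5: ✓ (rhs at j=5)
  i=6: ✓ (rhs at j=6)
  i=7: ✓ (rhs at j=7)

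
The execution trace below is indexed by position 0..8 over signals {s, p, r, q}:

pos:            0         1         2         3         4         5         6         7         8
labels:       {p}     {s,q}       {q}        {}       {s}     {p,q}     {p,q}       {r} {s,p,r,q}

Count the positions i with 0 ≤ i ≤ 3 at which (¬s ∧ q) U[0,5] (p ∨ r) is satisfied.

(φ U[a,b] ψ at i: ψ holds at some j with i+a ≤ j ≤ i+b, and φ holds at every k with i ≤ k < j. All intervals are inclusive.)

Evaluate at each i in [0,3]:
  i=0: ✓ (rhs at j=0)
  i=1: ✗ (lhs fails at k=1 before rhs at j=5)
  i=2: ✗ (lhs fails at k=3 before rhs at j=5)
  i=3: ✗ (lhs fails at k=3 before rhs at j=5)
Positions where it holds: {0} → 1.

1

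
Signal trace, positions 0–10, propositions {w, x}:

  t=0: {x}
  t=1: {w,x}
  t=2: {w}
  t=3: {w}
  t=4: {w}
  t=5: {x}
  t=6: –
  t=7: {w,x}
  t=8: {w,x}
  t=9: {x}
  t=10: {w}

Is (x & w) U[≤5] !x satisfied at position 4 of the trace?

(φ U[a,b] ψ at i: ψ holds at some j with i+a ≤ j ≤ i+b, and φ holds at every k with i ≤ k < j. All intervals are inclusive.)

True

Need some j in [4,9] with !x, and (x & w) at every k in [4,j-1].
  j=4: !x holds; no prefix to check → satisfied.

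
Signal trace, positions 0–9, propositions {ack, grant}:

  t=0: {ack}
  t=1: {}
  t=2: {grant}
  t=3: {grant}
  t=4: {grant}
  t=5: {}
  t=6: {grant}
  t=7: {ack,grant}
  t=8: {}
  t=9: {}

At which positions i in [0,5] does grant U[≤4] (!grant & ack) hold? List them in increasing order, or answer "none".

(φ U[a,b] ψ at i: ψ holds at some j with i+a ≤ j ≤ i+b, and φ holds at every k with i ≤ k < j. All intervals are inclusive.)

0

Evaluate at each i in [0,5]:
  i=0: ✓ (rhs at j=0)
  i=1: ✗ (no rhs in [1,5])
  i=2: ✗ (no rhs in [2,6])
  i=3: ✗ (no rhs in [3,7])
  i=4: ✗ (no rhs in [4,8])
  i=5: ✗ (no rhs in [5,9])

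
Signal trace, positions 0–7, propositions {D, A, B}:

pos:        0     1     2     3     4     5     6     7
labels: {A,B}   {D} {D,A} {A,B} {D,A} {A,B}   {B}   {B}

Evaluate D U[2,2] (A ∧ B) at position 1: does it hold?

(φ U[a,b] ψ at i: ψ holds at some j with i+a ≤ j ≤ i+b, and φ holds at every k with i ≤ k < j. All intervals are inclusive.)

True

Need some j in [3,3] with (A ∧ B), and D at every k in [1,j-1].
  j=3: (A ∧ B) holds; D holds at every k in [1,2] → satisfied.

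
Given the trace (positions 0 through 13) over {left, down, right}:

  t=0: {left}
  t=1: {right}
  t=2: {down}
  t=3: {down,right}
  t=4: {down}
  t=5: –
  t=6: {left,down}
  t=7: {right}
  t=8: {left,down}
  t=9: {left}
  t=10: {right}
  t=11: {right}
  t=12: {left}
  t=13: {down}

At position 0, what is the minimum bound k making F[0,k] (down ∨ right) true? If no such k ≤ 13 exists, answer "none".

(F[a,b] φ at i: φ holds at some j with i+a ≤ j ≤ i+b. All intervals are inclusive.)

Scan j = 0,1,… for (down ∨ right):
  j=0: fails
  j=1: holds
First hit at j=1, so smallest k = 1-0 = 1.

1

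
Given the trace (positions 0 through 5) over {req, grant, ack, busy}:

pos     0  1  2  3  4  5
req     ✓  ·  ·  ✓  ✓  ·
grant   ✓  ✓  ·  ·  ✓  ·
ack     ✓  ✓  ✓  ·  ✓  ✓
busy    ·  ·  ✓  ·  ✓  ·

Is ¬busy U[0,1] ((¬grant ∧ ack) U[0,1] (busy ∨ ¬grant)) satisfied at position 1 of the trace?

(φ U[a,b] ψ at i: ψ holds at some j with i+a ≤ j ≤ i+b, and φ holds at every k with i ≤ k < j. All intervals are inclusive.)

Need some j in [1,2] with ((¬grant ∧ ack) U[0,1] (busy ∨ ¬grant)), and ¬busy at every k in [1,j-1].
  j=1: ((¬grant ∧ ack) U[0,1] (busy ∨ ¬grant)) — fails.
  j=2: ((¬grant ∧ ack) U[0,1] (busy ∨ ¬grant)) holds; ¬busy holds at every k in [1,1] → satisfied.

Yes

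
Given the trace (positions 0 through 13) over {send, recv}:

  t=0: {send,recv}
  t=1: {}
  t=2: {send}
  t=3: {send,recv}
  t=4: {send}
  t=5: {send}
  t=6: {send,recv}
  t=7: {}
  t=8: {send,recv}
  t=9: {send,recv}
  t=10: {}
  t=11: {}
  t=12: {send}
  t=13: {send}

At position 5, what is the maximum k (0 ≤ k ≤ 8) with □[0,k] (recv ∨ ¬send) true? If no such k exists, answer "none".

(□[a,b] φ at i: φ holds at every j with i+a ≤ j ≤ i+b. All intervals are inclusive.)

(recv ∨ ¬send) must hold from j=5 onward; find where it first fails.
  j=5: fails → no k works.

none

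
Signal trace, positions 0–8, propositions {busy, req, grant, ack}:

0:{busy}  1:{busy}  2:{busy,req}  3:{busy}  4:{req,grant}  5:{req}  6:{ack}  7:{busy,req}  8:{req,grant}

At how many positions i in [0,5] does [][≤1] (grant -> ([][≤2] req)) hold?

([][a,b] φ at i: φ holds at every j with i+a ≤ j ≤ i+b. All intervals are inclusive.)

4

Evaluate at each i in [0,5]:
  i=0: ✓ (all of [0,1])
  i=1: ✓ (all of [1,2])
  i=2: ✓ (all of [2,3])
  i=3: ✗ (fails at j=4)
  i=4: ✗ (fails at j=4)
  i=5: ✓ (all of [5,6])
Positions where it holds: {0, 1, 2, 5} → 4.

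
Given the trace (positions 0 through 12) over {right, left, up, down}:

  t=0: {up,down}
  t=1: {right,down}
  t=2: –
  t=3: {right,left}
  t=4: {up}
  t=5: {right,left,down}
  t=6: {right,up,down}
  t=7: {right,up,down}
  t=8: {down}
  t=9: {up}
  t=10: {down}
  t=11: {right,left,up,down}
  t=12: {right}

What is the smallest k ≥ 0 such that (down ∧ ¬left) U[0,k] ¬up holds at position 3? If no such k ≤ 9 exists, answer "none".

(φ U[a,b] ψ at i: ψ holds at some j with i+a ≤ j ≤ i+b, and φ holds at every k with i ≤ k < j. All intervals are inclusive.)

0

Need earliest j ≥ 3 with ¬up, and (down ∧ ¬left) at every k in [3,j-1].
  j=3: rhs holds (empty prefix). k = 0.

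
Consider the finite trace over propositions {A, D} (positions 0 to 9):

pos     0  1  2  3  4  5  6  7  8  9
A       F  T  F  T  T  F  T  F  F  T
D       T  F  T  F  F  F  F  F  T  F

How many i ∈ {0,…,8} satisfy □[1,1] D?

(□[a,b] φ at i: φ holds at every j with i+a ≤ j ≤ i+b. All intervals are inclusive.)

2

Evaluate at each i in [0,8]:
  i=0: ✗ (fails at j=1)
  i=1: ✓ (all of [2,2])
  i=2: ✗ (fails at j=3)
  i=3: ✗ (fails at j=4)
  i=4: ✗ (fails at j=5)
  i=5: ✗ (fails at j=6)
  i=6: ✗ (fails at j=7)
  i=7: ✓ (all of [8,8])
  i=8: ✗ (fails at j=9)
Positions where it holds: {1, 7} → 2.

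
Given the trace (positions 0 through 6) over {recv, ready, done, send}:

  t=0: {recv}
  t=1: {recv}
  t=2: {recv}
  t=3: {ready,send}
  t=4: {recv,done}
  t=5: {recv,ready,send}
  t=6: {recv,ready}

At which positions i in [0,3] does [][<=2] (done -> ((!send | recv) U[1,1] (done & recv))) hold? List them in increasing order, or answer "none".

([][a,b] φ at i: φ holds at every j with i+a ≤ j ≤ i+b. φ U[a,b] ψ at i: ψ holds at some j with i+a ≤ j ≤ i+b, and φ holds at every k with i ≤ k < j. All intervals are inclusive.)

0, 1

Evaluate at each i in [0,3]:
  i=0: ✓ (all of [0,2])
  i=1: ✓ (all of [1,3])
  i=2: ✗ (fails at j=4)
  i=3: ✗ (fails at j=4)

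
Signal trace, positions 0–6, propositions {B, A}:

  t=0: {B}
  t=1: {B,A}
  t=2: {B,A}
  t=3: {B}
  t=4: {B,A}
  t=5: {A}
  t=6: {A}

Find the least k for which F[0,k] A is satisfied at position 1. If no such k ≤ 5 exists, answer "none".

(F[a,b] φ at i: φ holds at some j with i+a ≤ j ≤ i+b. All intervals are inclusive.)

Scan j = 1,2,… for A:
  j=1: holds
First hit at j=1, so smallest k = 1-1 = 0.

0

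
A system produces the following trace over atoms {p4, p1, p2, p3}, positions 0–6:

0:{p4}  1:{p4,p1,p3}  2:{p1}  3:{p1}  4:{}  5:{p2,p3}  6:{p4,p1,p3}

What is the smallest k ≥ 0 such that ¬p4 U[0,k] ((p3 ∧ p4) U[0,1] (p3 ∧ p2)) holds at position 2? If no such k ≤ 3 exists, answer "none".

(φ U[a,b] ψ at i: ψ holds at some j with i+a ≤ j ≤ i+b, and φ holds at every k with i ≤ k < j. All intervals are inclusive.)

Need earliest j ≥ 2 with ((p3 ∧ p4) U[0,1] (p3 ∧ p2)), and ¬p4 at every k in [2,j-1].
  j=2: rhs fails.
  j=3: rhs fails.
  j=4: rhs fails.
  j=5: rhs holds; lhs holds on [2,4]. k = 3.

3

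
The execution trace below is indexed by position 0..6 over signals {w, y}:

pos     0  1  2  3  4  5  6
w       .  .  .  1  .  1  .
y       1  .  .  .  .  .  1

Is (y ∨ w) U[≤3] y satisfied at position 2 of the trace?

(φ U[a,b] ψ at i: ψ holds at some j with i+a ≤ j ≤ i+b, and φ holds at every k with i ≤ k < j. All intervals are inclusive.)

Need some j in [2,5] with y, and (y ∨ w) at every k in [2,j-1].
  j=2: y false.
  j=3: y false.
  j=4: y false.
  j=5: y false.
No j in the window works → until fails.

False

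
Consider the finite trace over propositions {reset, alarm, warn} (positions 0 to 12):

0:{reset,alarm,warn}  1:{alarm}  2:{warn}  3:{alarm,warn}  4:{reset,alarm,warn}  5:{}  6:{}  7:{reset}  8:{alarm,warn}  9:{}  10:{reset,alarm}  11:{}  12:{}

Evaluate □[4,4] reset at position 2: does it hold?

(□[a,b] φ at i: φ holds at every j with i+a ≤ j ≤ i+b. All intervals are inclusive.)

Check reset at every j in [6,6]:
  j=6: false
Fails at j=6 → formula fails.

Does not hold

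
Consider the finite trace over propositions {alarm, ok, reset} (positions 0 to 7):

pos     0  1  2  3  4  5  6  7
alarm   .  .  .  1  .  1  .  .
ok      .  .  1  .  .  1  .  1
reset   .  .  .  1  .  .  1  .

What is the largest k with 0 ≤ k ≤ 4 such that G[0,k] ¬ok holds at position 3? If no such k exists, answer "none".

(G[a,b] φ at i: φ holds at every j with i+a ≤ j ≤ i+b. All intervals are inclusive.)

1

¬ok must hold from j=3 onward; find where it first fails.
  j=3: holds
  j=4: holds
  j=5: fails
Holds on [3,4], so largest k = 1.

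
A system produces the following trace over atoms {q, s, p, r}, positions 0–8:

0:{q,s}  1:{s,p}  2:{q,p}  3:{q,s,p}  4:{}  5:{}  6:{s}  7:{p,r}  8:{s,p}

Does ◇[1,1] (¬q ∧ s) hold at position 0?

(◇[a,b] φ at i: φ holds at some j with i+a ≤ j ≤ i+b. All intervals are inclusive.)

Yes

Check (¬q ∧ s) at each j in [1,1]:
  j=1: true
Found at j=1 → formula holds.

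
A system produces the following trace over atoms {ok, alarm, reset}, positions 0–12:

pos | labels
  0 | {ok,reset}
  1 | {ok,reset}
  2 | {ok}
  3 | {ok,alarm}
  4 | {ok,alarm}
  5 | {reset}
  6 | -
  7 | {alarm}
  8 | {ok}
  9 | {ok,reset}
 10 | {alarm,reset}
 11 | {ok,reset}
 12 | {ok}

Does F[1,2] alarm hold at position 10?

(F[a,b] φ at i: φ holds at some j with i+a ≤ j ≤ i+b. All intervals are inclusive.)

Check alarm at each j in [11,12]:
  j=11: false
  j=12: false
No position in the window satisfies it → formula fails.

False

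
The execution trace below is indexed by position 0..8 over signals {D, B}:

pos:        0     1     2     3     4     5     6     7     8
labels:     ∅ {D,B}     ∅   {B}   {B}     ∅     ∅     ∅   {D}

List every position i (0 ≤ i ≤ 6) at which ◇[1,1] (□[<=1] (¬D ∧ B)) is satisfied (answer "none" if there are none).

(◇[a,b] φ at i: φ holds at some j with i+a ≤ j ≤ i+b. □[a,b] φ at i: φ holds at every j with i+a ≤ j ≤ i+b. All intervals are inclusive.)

Evaluate at each i in [0,6]:
  i=0: ✗ (none in [1,1])
  i=1: ✗ (none in [2,2])
  i=2: ✓ (witness j=3)
  i=3: ✗ (none in [4,4])
  i=4: ✗ (none in [5,5])
  i=5: ✗ (none in [6,6])
  i=6: ✗ (none in [7,7])

2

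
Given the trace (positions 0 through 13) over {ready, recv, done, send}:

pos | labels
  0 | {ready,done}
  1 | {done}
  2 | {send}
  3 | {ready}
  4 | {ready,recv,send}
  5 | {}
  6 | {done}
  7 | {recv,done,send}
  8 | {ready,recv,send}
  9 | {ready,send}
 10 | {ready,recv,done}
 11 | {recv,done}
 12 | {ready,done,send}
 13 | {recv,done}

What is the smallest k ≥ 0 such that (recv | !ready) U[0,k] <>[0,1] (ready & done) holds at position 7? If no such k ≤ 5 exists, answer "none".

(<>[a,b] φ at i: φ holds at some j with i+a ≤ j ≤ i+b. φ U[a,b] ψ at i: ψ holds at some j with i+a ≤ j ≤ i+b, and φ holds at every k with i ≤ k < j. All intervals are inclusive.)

Need earliest j ≥ 7 with <>[0,1] (ready & done), and (recv | !ready) at every k in [7,j-1].
  j=7: rhs fails.
  j=8: rhs fails.
  j=9: rhs holds; lhs holds on [7,8]. k = 2.

2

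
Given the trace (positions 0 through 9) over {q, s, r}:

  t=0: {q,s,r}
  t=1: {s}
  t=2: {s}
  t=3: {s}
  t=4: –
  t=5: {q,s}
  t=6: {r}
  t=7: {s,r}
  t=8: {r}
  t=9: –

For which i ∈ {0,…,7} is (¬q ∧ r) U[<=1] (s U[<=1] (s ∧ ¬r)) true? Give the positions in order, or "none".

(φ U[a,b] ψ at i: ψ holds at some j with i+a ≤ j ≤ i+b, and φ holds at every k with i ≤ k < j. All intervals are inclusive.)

Evaluate at each i in [0,7]:
  i=0: ✓ (rhs at j=0)
  i=1: ✓ (rhs at j=1)
  i=2: ✓ (rhs at j=2)
  i=3: ✓ (rhs at j=3)
  i=4: ✗ (lhs fails at k=4 before rhs at j=5)
  i=5: ✓ (rhs at j=5)
  i=6: ✗ (no rhs in [6,7])
  i=7: ✗ (no rhs in [7,8])

0, 1, 2, 3, 5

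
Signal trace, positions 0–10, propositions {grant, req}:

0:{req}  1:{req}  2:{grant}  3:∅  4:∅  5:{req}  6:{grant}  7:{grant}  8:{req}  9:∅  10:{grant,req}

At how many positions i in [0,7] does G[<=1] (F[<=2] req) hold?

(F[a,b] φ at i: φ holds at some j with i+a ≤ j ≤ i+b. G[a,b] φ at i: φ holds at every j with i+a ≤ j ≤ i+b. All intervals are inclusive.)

6

Evaluate at each i in [0,7]:
  i=0: ✓ (all of [0,1])
  i=1: ✗ (fails at j=2)
  i=2: ✗ (fails at j=2)
  i=3: ✓ (all of [3,4])
  i=4: ✓ (all of [4,5])
  i=5: ✓ (all of [5,6])
  i=6: ✓ (all of [6,7])
  i=7: ✓ (all of [7,8])
Positions where it holds: {0, 3, 4, 5, 6, 7} → 6.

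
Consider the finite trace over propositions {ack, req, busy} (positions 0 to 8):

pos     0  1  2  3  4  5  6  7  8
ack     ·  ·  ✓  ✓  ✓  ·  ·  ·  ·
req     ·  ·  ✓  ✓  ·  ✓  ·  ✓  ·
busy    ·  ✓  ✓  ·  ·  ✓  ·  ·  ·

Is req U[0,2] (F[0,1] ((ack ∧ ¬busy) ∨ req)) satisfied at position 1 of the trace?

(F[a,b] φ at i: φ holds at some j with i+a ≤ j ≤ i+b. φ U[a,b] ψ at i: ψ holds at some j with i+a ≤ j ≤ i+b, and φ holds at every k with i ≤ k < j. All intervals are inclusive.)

Holds

Need some j in [1,3] with F[0,1] ((ack ∧ ¬busy) ∨ req), and req at every k in [1,j-1].
  j=1: F[0,1] ((ack ∧ ¬busy) ∨ req) holds; no prefix to check → satisfied.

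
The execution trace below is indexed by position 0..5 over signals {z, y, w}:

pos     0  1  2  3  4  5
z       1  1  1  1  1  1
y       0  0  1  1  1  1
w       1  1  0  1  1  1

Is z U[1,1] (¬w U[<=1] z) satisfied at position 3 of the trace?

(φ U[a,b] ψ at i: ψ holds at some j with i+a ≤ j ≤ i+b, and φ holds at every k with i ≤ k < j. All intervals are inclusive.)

Yes

Need some j in [4,4] with (¬w U[<=1] z), and z at every k in [3,j-1].
  j=4: (¬w U[<=1] z) holds; z holds at every k in [3,3] → satisfied.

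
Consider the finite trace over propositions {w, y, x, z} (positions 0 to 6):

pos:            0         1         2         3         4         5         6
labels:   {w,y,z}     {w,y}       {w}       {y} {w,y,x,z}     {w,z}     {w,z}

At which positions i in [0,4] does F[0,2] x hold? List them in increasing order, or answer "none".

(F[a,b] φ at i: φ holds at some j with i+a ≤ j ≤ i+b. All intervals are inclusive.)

Evaluate at each i in [0,4]:
  i=0: ✗ (none in [0,2])
  i=1: ✗ (none in [1,3])
  i=2: ✓ (witness j=4)
  i=3: ✓ (witness j=4)
  i=4: ✓ (witness j=4)

2, 3, 4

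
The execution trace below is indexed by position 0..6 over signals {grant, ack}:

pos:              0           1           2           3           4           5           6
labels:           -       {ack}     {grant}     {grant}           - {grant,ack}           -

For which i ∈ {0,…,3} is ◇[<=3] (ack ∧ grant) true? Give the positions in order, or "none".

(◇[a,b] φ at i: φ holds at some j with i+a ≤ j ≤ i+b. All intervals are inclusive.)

Evaluate at each i in [0,3]:
  i=0: ✗ (none in [0,3])
  i=1: ✗ (none in [1,4])
  i=2: ✓ (witness j=5)
  i=3: ✓ (witness j=5)

2, 3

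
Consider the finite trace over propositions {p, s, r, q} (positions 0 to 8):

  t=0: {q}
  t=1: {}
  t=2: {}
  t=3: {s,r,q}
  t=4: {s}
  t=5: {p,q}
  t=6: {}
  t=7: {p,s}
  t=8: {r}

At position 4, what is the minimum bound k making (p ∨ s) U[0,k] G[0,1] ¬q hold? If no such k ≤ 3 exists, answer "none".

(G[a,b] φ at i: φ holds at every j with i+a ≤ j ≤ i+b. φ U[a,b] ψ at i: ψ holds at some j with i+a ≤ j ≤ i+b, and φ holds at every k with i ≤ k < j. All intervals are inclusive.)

Need earliest j ≥ 4 with G[0,1] ¬q, and (p ∨ s) at every k in [4,j-1].
  j=4: rhs fails.
  j=5: rhs fails.
  j=6: rhs holds; lhs holds on [4,5]. k = 2.

2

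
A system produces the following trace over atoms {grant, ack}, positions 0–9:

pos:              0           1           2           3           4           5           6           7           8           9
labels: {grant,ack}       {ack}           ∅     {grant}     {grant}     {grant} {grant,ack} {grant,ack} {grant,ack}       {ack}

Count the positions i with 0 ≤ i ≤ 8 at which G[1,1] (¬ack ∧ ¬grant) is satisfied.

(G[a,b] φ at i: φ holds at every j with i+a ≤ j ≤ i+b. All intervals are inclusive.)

1

Evaluate at each i in [0,8]:
  i=0: ✗ (fails at j=1)
  i=1: ✓ (all of [2,2])
  i=2: ✗ (fails at j=3)
  i=3: ✗ (fails at j=4)
  i=4: ✗ (fails at j=5)
  i=5: ✗ (fails at j=6)
  i=6: ✗ (fails at j=7)
  i=7: ✗ (fails at j=8)
  i=8: ✗ (fails at j=9)
Positions where it holds: {1} → 1.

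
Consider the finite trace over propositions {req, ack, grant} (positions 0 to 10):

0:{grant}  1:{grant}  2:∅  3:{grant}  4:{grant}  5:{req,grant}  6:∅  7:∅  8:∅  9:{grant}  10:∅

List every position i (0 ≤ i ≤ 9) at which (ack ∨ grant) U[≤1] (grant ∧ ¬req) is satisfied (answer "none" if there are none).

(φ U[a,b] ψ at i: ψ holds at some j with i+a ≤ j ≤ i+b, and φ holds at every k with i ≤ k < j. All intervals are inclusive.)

Evaluate at each i in [0,9]:
  i=0: ✓ (rhs at j=0)
  i=1: ✓ (rhs at j=1)
  i=2: ✗ (lhs fails at k=2 before rhs at j=3)
  i=3: ✓ (rhs at j=3)
  i=4: ✓ (rhs at j=4)
  i=5: ✗ (no rhs in [5,6])
  i=6: ✗ (no rhs in [6,7])
  i=7: ✗ (no rhs in [7,8])
  i=8: ✗ (lhs fails at k=8 before rhs at j=9)
  i=9: ✓ (rhs at j=9)

0, 1, 3, 4, 9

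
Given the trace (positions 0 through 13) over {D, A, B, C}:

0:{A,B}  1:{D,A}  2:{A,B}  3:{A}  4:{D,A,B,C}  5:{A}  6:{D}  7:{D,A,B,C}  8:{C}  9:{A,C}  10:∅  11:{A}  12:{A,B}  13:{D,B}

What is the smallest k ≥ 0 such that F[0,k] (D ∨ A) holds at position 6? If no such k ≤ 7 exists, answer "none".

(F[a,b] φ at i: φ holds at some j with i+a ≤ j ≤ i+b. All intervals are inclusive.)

Scan j = 6,7,… for (D ∨ A):
  j=6: holds
First hit at j=6, so smallest k = 6-6 = 0.

0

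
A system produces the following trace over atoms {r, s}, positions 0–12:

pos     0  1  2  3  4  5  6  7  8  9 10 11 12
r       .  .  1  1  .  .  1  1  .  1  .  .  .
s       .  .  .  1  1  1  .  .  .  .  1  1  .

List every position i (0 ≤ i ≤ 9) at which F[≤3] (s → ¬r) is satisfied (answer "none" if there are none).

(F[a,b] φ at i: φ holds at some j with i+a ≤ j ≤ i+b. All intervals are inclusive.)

Evaluate at each i in [0,9]:
  i=0: ✓ (witness j=0)
  i=1: ✓ (witness j=1)
  i=2: ✓ (witness j=2)
  i=3: ✓ (witness j=4)
  i=4: ✓ (witness j=4)
  i=5: ✓ (witness j=5)
  i=6: ✓ (witness j=6)
  i=7: ✓ (witness j=7)
  i=8: ✓ (witness j=8)
  i=9: ✓ (witness j=9)

0, 1, 2, 3, 4, 5, 6, 7, 8, 9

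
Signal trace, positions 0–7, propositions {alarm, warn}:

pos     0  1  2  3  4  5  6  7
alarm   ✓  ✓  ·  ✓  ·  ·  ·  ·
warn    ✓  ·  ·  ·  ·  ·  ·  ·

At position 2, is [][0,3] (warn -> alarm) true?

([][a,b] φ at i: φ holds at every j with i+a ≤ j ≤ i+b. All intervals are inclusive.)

Check (warn -> alarm) at every j in [2,5]:
  j=2: antecedent false → ✓
  j=3: antecedent false → ✓
  j=4: antecedent false → ✓
  j=5: antecedent false → ✓
All positions satisfy it → formula holds.

True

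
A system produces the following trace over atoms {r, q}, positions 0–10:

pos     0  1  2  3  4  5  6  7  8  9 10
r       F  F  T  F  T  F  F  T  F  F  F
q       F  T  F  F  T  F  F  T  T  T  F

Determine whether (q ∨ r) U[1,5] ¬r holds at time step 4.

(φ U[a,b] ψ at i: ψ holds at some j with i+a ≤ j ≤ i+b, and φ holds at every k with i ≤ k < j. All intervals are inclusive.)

True

Need some j in [5,9] with ¬r, and (q ∨ r) at every k in [4,j-1].
  j=5: ¬r holds; (q ∨ r) holds at every k in [4,4] → satisfied.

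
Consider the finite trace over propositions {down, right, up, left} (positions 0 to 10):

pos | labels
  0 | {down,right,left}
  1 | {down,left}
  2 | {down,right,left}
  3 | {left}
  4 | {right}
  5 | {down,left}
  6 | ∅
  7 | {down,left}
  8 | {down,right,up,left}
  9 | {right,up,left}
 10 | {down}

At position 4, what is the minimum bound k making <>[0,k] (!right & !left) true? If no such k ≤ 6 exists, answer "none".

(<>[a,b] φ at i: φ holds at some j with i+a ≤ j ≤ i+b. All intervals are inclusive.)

2

Scan j = 4,5,… for (!right & !left):
  j=4: fails
  j=5: fails
  j=6: holds
First hit at j=6, so smallest k = 6-4 = 2.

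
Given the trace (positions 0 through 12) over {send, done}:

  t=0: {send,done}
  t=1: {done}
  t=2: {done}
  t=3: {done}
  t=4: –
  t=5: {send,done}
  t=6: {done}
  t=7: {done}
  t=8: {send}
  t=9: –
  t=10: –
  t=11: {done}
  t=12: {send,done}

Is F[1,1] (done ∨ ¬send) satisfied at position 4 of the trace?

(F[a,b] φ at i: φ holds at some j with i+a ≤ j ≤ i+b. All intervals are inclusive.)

Check (done ∨ ¬send) at each j in [5,5]:
  j=5: true
Found at j=5 → formula holds.

Holds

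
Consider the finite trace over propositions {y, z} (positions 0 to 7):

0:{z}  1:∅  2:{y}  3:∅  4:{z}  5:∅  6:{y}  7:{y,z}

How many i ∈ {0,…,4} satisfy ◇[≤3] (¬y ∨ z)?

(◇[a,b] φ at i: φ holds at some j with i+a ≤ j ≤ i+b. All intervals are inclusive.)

Evaluate at each i in [0,4]:
  i=0: ✓ (witness j=0)
  i=1: ✓ (witness j=1)
  i=2: ✓ (witness j=3)
  i=3: ✓ (witness j=3)
  i=4: ✓ (witness j=4)
Positions where it holds: {0, 1, 2, 3, 4} → 5.

5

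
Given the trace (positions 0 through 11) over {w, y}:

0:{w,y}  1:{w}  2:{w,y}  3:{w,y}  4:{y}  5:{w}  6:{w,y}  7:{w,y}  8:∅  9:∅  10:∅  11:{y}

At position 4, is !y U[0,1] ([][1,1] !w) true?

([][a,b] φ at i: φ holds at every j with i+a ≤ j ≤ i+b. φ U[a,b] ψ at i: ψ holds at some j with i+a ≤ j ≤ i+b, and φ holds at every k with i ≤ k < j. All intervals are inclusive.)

No

Need some j in [4,5] with [][1,1] !w, and !y at every k in [4,j-1].
  j=4: [][1,1] !w — fails at 5.
  j=5: [][1,1] !w — fails at 6.
No j in the window works → until fails.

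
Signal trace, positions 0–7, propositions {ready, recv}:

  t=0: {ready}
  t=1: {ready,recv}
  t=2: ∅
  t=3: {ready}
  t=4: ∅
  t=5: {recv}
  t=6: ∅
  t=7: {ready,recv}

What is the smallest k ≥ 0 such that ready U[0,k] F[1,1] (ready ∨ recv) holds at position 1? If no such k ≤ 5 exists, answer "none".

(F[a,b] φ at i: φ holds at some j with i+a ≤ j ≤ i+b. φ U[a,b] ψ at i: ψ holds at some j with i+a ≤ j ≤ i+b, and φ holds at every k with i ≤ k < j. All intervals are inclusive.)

1

Need earliest j ≥ 1 with F[1,1] (ready ∨ recv), and ready at every k in [1,j-1].
  j=1: rhs fails.
  j=2: rhs holds; lhs holds on [1,1]. k = 1.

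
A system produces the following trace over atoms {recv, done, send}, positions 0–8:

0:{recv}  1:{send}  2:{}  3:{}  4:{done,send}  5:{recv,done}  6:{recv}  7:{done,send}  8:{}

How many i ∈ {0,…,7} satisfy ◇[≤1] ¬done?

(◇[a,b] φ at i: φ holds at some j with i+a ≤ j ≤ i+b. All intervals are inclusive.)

Evaluate at each i in [0,7]:
  i=0: ✓ (witness j=0)
  i=1: ✓ (witness j=1)
  i=2: ✓ (witness j=2)
  i=3: ✓ (witness j=3)
  i=4: ✗ (none in [4,5])
  i=5: ✓ (witness j=6)
  i=6: ✓ (witness j=6)
  i=7: ✓ (witness j=8)
Positions where it holds: {0, 1, 2, 3, 5, 6, 7} → 7.

7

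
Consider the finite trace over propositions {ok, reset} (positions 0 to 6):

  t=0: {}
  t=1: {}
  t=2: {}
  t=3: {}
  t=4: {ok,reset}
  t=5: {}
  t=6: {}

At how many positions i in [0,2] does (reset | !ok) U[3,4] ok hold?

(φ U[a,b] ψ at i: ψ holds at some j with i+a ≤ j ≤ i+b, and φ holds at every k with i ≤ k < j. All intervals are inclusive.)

Evaluate at each i in [0,2]:
  i=0: ✓ (rhs at j=4; lhs holds on [0,3])
  i=1: ✓ (rhs at j=4; lhs holds on [1,3])
  i=2: ✗ (no rhs in [5,6])
Positions where it holds: {0, 1} → 2.

2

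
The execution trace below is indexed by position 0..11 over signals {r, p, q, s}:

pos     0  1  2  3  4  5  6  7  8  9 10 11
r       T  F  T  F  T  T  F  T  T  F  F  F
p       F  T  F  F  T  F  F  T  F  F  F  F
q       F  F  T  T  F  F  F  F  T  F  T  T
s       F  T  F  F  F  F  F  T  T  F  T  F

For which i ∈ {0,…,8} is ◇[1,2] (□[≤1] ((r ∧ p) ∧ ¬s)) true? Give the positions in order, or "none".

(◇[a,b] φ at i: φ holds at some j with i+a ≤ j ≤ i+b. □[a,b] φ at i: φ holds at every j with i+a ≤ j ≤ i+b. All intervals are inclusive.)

none

Evaluate at each i in [0,8]:
  i=0: ✗ (none in [1,2])
  i=1: ✗ (none in [2,3])
  i=2: ✗ (none in [3,4])
  i=3: ✗ (none in [4,5])
  i=4: ✗ (none in [5,6])
  i=5: ✗ (none in [6,7])
  i=6: ✗ (none in [7,8])
  i=7: ✗ (none in [8,9])
  i=8: ✗ (none in [9,10])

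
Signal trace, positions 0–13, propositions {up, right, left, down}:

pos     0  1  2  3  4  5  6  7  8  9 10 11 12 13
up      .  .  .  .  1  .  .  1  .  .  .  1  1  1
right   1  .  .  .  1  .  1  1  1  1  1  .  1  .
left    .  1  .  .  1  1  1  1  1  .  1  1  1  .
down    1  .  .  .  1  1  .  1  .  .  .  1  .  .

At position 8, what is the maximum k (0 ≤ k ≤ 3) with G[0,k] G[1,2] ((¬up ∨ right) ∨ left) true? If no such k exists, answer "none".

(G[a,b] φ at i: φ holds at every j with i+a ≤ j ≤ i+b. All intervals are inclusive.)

2

G[1,2] ((¬up ∨ right) ∨ left) must hold from j=8 onward; find where it first fails.
  j=8: holds
  j=9: holds
  j=10: holds
  j=11: fails
Holds on [8,10], so largest k = 2.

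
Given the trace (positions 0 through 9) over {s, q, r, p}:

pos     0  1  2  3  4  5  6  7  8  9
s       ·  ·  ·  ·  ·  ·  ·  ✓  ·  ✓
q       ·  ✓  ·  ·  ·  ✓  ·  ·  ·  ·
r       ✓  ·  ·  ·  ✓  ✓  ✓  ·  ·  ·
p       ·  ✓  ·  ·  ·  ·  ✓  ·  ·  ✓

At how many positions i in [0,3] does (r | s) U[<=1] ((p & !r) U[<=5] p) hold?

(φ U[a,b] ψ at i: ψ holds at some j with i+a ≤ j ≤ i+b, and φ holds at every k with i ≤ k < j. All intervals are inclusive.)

Evaluate at each i in [0,3]:
  i=0: ✓ (rhs at j=1; lhs holds on [0,0])
  i=1: ✓ (rhs at j=1)
  i=2: ✗ (no rhs in [2,3])
  i=3: ✗ (no rhs in [3,4])
Positions where it holds: {0, 1} → 2.

2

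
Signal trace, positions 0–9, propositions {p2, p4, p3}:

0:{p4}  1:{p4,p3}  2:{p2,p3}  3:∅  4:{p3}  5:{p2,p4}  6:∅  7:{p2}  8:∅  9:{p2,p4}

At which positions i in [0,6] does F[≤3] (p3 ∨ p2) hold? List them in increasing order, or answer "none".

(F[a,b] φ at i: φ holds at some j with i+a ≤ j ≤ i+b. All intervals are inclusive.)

0, 1, 2, 3, 4, 5, 6

Evaluate at each i in [0,6]:
  i=0: ✓ (witness j=1)
  i=1: ✓ (witness j=1)
  i=2: ✓ (witness j=2)
  i=3: ✓ (witness j=4)
  i=4: ✓ (witness j=4)
  i=5: ✓ (witness j=5)
  i=6: ✓ (witness j=7)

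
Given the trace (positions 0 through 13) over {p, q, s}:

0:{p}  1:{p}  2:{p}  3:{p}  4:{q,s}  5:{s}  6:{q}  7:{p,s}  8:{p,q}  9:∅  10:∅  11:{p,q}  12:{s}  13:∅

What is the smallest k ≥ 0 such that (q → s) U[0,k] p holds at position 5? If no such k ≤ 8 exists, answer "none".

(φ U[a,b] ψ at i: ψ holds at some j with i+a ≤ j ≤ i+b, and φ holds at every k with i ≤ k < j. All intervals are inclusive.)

Need earliest j ≥ 5 with p, and (q → s) at every k in [5,j-1].
  j=5: rhs fails.
  j=6: rhs fails.
  j=7: rhs holds but lhs fails at k=6.
  j=8: rhs holds but lhs fails at k=6.
  j=9: rhs fails.
  j=10: rhs fails.
  j=11: rhs holds but lhs fails at k=6.
  j=12: rhs fails.
  j=13: rhs fails.
No witness within the range → none.

none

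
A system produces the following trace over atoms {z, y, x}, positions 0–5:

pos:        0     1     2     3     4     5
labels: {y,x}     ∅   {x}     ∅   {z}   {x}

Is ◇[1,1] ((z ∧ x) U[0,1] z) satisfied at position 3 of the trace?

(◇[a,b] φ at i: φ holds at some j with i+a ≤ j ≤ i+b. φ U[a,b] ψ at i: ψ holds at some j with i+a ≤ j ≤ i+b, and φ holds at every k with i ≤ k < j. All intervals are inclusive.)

Check ((z ∧ x) U[0,1] z) at each j in [4,4]:
  j=4: holds
Found at j=4 → formula holds.

True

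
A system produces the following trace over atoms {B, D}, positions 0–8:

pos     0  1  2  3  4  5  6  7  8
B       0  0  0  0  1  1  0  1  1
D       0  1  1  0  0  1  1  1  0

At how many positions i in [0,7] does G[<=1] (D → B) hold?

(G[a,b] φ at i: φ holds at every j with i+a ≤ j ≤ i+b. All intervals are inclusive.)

Evaluate at each i in [0,7]:
  i=0: ✗ (fails at j=1)
  i=1: ✗ (fails at j=1)
  i=2: ✗ (fails at j=2)
  i=3: ✓ (all of [3,4])
  i=4: ✓ (all of [4,5])
  i=5: ✗ (fails at j=6)
  i=6: ✗ (fails at j=6)
  i=7: ✓ (all of [7,8])
Positions where it holds: {3, 4, 7} → 3.

3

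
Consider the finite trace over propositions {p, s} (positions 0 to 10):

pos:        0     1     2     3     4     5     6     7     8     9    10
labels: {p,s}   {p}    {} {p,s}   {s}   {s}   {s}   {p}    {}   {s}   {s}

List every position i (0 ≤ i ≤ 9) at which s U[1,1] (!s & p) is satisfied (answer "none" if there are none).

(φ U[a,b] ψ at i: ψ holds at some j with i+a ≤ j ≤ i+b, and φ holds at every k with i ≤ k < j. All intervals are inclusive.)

Evaluate at each i in [0,9]:
  i=0: ✓ (rhs at j=1; lhs holds on [0,0])
  i=1: ✗ (no rhs in [2,2])
  i=2: ✗ (no rhs in [3,3])
  i=3: ✗ (no rhs in [4,4])
  i=4: ✗ (no rhs in [5,5])
  i=5: ✗ (no rhs in [6,6])
  i=6: ✓ (rhs at j=7; lhs holds on [6,6])
  i=7: ✗ (no rhs in [8,8])
  i=8: ✗ (no rhs in [9,9])
  i=9: ✗ (no rhs in [10,10])

0, 6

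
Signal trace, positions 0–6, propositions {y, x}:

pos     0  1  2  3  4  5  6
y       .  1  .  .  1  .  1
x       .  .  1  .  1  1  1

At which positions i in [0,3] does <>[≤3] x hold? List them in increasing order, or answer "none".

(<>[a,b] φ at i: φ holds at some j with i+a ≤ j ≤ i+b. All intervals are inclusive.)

Evaluate at each i in [0,3]:
  i=0: ✓ (witness j=2)
  i=1: ✓ (witness j=2)
  i=2: ✓ (witness j=2)
  i=3: ✓ (witness j=4)

0, 1, 2, 3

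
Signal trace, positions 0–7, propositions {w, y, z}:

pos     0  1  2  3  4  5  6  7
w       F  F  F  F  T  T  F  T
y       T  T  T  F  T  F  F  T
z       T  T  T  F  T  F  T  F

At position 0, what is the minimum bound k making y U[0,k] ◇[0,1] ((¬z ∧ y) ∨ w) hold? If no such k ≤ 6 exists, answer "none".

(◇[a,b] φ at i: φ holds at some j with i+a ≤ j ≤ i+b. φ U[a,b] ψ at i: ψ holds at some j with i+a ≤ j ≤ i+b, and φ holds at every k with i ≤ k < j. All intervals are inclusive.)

3

Need earliest j ≥ 0 with ◇[0,1] ((¬z ∧ y) ∨ w), and y at every k in [0,j-1].
  j=0: rhs fails.
  j=1: rhs fails.
  j=2: rhs fails.
  j=3: rhs holds; lhs holds on [0,2]. k = 3.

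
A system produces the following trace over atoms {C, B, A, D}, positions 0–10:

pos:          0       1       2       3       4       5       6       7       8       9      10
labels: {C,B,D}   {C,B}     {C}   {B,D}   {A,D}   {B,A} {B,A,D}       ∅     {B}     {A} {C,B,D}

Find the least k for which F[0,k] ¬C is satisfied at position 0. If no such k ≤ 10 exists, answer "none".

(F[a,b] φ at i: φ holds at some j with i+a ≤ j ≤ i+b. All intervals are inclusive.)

3

Scan j = 0,1,… for ¬C:
  j=0: fails
  j=1: fails
  j=2: fails
  j=3: holds
First hit at j=3, so smallest k = 3-0 = 3.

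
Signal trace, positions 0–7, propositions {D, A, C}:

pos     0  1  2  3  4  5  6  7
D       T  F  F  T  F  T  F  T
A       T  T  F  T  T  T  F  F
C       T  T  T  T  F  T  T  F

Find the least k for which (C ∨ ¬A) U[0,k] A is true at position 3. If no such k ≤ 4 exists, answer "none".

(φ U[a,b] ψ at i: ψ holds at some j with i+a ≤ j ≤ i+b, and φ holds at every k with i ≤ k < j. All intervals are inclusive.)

Need earliest j ≥ 3 with A, and (C ∨ ¬A) at every k in [3,j-1].
  j=3: rhs holds (empty prefix). k = 0.

0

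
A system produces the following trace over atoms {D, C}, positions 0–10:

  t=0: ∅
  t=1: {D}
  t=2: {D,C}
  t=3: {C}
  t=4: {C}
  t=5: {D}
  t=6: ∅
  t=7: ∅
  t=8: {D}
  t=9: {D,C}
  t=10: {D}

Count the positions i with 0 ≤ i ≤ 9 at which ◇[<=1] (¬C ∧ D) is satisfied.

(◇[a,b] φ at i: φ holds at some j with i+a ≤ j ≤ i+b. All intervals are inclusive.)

Evaluate at each i in [0,9]:
  i=0: ✓ (witness j=1)
  i=1: ✓ (witness j=1)
  i=2: ✗ (none in [2,3])
  i=3: ✗ (none in [3,4])
  i=4: ✓ (witness j=5)
  i=5: ✓ (witness j=5)
  i=6: ✗ (none in [6,7])
  i=7: ✓ (witness j=8)
  i=8: ✓ (witness j=8)
  i=9: ✓ (witness j=10)
Positions where it holds: {0, 1, 4, 5, 7, 8, 9} → 7.

7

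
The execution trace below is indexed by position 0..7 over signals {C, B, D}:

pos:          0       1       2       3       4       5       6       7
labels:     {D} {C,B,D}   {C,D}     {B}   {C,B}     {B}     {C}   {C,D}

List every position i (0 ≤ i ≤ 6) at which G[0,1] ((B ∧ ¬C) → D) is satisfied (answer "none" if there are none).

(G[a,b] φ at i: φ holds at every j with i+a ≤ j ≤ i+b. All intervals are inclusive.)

Evaluate at each i in [0,6]:
  i=0: ✓ (all of [0,1])
  i=1: ✓ (all of [1,2])
  i=2: ✗ (fails at j=3)
  i=3: ✗ (fails at j=3)
  i=4: ✗ (fails at j=5)
  i=5: ✗ (fails at j=5)
  i=6: ✓ (all of [6,7])

0, 1, 6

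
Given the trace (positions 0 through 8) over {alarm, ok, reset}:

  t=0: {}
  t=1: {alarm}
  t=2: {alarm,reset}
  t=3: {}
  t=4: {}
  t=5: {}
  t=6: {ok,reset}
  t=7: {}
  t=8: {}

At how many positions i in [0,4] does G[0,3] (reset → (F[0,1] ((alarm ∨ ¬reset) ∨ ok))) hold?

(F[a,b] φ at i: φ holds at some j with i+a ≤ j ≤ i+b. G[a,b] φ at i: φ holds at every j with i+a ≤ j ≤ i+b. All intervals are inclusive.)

5

Evaluate at each i in [0,4]:
  i=0: ✓ (all of [0,3])
  i=1: ✓ (all of [1,4])
  i=2: ✓ (all of [2,5])
  i=3: ✓ (all of [3,6])
  i=4: ✓ (all of [4,7])
Positions where it holds: {0, 1, 2, 3, 4} → 5.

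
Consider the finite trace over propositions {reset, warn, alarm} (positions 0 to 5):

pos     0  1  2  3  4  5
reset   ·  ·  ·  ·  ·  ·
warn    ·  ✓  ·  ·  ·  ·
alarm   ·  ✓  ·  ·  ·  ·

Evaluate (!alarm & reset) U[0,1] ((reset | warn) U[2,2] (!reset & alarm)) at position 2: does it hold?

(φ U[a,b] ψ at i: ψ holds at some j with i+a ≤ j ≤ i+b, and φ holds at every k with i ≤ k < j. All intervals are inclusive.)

Need some j in [2,3] with ((reset | warn) U[2,2] (!reset & alarm)), and (!alarm & reset) at every k in [2,j-1].
  j=2: ((reset | warn) U[2,2] (!reset & alarm)) — fails.
  j=3: ((reset | warn) U[2,2] (!reset & alarm)) — fails.
No j in the window works → until fails.

False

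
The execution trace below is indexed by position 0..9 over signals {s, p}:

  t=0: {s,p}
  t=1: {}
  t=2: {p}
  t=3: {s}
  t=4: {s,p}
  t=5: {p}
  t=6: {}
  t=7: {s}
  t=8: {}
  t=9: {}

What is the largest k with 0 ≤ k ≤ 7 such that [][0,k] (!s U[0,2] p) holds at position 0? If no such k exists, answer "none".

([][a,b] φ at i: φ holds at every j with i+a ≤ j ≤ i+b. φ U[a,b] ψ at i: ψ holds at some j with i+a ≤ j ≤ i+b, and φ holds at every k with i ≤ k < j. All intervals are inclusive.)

(!s U[0,2] p) must hold from j=0 onward; find where it first fails.
  j=0: holds
  j=1: holds
  j=2: holds
  j=3: fails
Holds on [0,2], so largest k = 2.

2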